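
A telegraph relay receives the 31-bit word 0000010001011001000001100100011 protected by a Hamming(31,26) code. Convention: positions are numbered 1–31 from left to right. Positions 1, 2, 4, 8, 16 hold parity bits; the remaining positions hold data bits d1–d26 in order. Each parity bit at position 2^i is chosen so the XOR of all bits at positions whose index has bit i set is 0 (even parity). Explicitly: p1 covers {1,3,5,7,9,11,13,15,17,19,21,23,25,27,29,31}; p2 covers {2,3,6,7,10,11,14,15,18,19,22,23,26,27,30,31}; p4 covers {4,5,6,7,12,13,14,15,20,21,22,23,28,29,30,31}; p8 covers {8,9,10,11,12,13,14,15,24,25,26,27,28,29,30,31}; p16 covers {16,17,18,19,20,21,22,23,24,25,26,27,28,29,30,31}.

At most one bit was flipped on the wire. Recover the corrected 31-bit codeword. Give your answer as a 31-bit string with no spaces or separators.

s1 (pos 1,3,5,7,9,11,13,15,17,19,21,23,25,27,29,31): 0⊕0⊕0⊕0⊕0⊕0⊕1⊕0⊕0⊕0⊕0⊕1⊕0⊕0⊕0⊕1 = 1
s2 (pos 2,3,6,7,10,11,14,15,18,19,22,23,26,27,30,31): 0⊕0⊕1⊕0⊕1⊕0⊕0⊕0⊕0⊕0⊕1⊕1⊕1⊕0⊕1⊕1 = 1
s4 (pos 4,5,6,7,12,13,14,15,20,21,22,23,28,29,30,31): 0⊕0⊕1⊕0⊕1⊕1⊕0⊕0⊕0⊕0⊕1⊕1⊕0⊕0⊕1⊕1 = 1
s8 (pos 8,9,10,11,12,13,14,15,24,25,26,27,28,29,30,31): 0⊕0⊕1⊕0⊕1⊕1⊕0⊕0⊕0⊕0⊕1⊕0⊕0⊕0⊕1⊕1 = 0
s16 (pos 16,17,18,19,20,21,22,23,24,25,26,27,28,29,30,31): 1⊕0⊕0⊕0⊕0⊕0⊕1⊕1⊕0⊕0⊕1⊕0⊕0⊕0⊕1⊕1 = 0
Syndrome s16…s1 = 00111 → error at position 7.
Flip position 7: 0000010001011001000001100100011 → 0000011001011001000001100100011

0000011001011001000001100100011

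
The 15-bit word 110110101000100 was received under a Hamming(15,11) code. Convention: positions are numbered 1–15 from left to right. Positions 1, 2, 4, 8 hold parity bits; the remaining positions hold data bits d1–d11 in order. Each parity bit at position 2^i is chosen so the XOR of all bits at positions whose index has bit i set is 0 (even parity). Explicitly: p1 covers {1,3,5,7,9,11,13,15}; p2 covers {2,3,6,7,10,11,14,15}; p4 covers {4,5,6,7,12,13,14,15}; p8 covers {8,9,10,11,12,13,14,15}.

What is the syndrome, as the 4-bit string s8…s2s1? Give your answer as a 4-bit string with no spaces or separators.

s1 (pos 1,3,5,7,9,11,13,15): 1⊕0⊕1⊕1⊕1⊕0⊕1⊕0 = 1
s2 (pos 2,3,6,7,10,11,14,15): 1⊕0⊕0⊕1⊕0⊕0⊕0⊕0 = 0
s4 (pos 4,5,6,7,12,13,14,15): 1⊕1⊕0⊕1⊕0⊕1⊕0⊕0 = 0
s8 (pos 8,9,10,11,12,13,14,15): 0⊕1⊕0⊕0⊕0⊕1⊕0⊕0 = 0
Syndrome s8…s1 = 0001 → error at position 1.

0001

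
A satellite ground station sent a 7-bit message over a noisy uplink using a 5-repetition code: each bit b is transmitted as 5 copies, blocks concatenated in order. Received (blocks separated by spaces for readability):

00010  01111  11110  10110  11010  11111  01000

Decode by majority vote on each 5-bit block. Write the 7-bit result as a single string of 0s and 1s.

Block 1 (00010): 1 one → 0
Block 2 (01111): 4 ones → 1
Block 3 (11110): 4 ones → 1
Block 4 (10110): 3 ones → 1
Block 5 (11010): 3 ones → 1
Block 6 (11111): 5 ones → 1
Block 7 (01000): 1 one → 0

0111110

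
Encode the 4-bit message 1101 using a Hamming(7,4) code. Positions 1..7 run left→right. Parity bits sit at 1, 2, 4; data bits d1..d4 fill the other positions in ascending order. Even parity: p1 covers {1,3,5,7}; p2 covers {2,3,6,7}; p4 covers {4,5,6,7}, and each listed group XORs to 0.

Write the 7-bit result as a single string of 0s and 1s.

1010101

Place data at non-parity positions: p1 p2 1 p4 1 0 1
p1 (pos 1,3,5,7): XOR of data positions = 1⊕1⊕1 = 1
p2 (pos 2,3,6,7): XOR of data positions = 1⊕0⊕1 = 0
p4 (pos 4,5,6,7): XOR of data positions = 1⊕0⊕1 = 0
Codeword: 1010101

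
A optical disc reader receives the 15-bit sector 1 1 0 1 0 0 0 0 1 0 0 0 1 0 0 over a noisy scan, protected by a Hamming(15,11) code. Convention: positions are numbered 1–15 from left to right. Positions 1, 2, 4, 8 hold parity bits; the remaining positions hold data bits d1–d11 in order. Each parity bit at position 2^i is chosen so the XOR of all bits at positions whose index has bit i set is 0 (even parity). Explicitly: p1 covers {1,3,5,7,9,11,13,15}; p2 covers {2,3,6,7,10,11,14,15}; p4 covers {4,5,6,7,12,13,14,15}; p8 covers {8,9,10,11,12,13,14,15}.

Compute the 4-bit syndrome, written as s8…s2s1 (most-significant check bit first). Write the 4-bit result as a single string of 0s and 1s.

s1 (pos 1,3,5,7,9,11,13,15): 1⊕0⊕0⊕0⊕1⊕0⊕1⊕0 = 1
s2 (pos 2,3,6,7,10,11,14,15): 1⊕0⊕0⊕0⊕0⊕0⊕0⊕0 = 1
s4 (pos 4,5,6,7,12,13,14,15): 1⊕0⊕0⊕0⊕0⊕1⊕0⊕0 = 0
s8 (pos 8,9,10,11,12,13,14,15): 0⊕1⊕0⊕0⊕0⊕1⊕0⊕0 = 0
Syndrome s8…s1 = 0011 → error at position 3.

0011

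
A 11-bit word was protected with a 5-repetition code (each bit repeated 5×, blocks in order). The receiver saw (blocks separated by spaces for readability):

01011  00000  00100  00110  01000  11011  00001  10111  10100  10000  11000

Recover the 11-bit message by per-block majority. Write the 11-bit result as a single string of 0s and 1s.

10000101000

Block 1 (01011): 3 ones → 1
Block 2 (00000): 0 ones → 0
Block 3 (00100): 1 one → 0
Block 4 (00110): 2 ones → 0
Block 5 (01000): 1 one → 0
Block 6 (11011): 4 ones → 1
Block 7 (00001): 1 one → 0
Block 8 (10111): 4 ones → 1
Block 9 (10100): 2 ones → 0
Block 10 (10000): 1 one → 0
Block 11 (11000): 2 ones → 0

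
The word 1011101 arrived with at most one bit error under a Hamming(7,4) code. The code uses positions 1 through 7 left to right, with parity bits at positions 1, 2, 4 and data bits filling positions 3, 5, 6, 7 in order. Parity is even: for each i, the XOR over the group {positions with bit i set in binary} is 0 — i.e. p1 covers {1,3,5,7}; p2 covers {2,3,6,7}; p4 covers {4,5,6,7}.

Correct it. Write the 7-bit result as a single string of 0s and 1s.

1010101

s1 (pos 1,3,5,7): 1⊕1⊕1⊕1 = 0
s2 (pos 2,3,6,7): 0⊕1⊕0⊕1 = 0
s4 (pos 4,5,6,7): 1⊕1⊕0⊕1 = 1
Syndrome s4…s1 = 100 → error at position 4.
Flip position 4: 1011101 → 1010101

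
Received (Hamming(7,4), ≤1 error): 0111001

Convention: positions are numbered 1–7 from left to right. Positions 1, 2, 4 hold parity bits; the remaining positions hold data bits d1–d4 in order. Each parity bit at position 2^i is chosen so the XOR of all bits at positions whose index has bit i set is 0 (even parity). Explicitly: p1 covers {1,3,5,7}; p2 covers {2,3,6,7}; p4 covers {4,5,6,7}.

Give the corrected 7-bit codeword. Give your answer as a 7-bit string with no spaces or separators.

0011001

s1 (pos 1,3,5,7): 0⊕1⊕0⊕1 = 0
s2 (pos 2,3,6,7): 1⊕1⊕0⊕1 = 1
s4 (pos 4,5,6,7): 1⊕0⊕0⊕1 = 0
Syndrome s4…s1 = 010 → error at position 2.
Flip position 2: 0111001 → 0011001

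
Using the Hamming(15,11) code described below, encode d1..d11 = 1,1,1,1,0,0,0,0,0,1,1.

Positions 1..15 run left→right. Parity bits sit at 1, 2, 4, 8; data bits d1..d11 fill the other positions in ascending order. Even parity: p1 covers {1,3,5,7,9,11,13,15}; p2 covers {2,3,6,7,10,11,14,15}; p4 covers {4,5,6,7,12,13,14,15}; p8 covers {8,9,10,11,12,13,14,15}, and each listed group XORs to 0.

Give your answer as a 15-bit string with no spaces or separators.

Place data at non-parity positions: p1 p2 1 p4 1 1 1 p8 0 0 0 0 0 1 1
p1 (pos 1,3,5,7,9,11,13,15): XOR of data positions = 1⊕1⊕1⊕0⊕0⊕0⊕1 = 0
p2 (pos 2,3,6,7,10,11,14,15): XOR of data positions = 1⊕1⊕1⊕0⊕0⊕1⊕1 = 1
p4 (pos 4,5,6,7,12,13,14,15): XOR of data positions = 1⊕1⊕1⊕0⊕0⊕1⊕1 = 1
p8 (pos 8,9,10,11,12,13,14,15): XOR of data positions = 0⊕0⊕0⊕0⊕0⊕1⊕1 = 0
Codeword: 011111100000011

011111100000011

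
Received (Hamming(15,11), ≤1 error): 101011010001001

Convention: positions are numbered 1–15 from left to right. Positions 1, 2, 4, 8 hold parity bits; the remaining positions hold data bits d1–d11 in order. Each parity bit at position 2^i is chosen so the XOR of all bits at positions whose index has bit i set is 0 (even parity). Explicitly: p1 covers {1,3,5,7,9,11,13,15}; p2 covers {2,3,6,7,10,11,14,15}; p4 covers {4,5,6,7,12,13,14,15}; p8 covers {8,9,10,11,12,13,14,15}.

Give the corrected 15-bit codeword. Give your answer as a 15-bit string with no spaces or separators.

101011010101001

s1 (pos 1,3,5,7,9,11,13,15): 1⊕1⊕1⊕0⊕0⊕0⊕0⊕1 = 0
s2 (pos 2,3,6,7,10,11,14,15): 0⊕1⊕1⊕0⊕0⊕0⊕0⊕1 = 1
s4 (pos 4,5,6,7,12,13,14,15): 0⊕1⊕1⊕0⊕1⊕0⊕0⊕1 = 0
s8 (pos 8,9,10,11,12,13,14,15): 1⊕0⊕0⊕0⊕1⊕0⊕0⊕1 = 1
Syndrome s8…s1 = 1010 → error at position 10.
Flip position 10: 101011010001001 → 101011010101001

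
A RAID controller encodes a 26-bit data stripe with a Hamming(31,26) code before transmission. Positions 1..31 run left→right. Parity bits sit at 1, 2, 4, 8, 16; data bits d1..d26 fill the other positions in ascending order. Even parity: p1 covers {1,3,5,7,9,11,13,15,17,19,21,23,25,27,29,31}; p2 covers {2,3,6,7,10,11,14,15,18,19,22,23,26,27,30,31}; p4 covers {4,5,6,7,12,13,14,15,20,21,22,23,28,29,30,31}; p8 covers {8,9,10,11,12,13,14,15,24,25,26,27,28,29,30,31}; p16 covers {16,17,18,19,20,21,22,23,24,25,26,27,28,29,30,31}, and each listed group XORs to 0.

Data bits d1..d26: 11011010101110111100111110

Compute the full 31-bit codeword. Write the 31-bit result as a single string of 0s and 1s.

Place data at non-parity positions: p1 p2 1 p4 1 0 1 p8 1 0 1 0 1 0 1 p16 1 1 0 1 1 1 1 0 0 1 1 1 1 1 0
p1 (pos 1,3,5,7,9,11,13,15,17,19,21,23,25,27,29,31): XOR of data positions = 1⊕1⊕1⊕1⊕1⊕1⊕1⊕1⊕0⊕1⊕1⊕0⊕1⊕1⊕0 = 0
p2 (pos 2,3,6,7,10,11,14,15,18,19,22,23,26,27,30,31): XOR of data positions = 1⊕0⊕1⊕0⊕1⊕0⊕1⊕1⊕0⊕1⊕1⊕1⊕1⊕1⊕0 = 0
p4 (pos 4,5,6,7,12,13,14,15,20,21,22,23,28,29,30,31): XOR of data positions = 1⊕0⊕1⊕0⊕1⊕0⊕1⊕1⊕1⊕1⊕1⊕1⊕1⊕1⊕0 = 1
p8 (pos 8,9,10,11,12,13,14,15,24,25,26,27,28,29,30,31): XOR of data positions = 1⊕0⊕1⊕0⊕1⊕0⊕1⊕0⊕0⊕1⊕1⊕1⊕1⊕1⊕0 = 1
p16 (pos 16,17,18,19,20,21,22,23,24,25,26,27,28,29,30,31): XOR of data positions = 1⊕1⊕0⊕1⊕1⊕1⊕1⊕0⊕0⊕1⊕1⊕1⊕1⊕1⊕0 = 1
Codeword: 0011101110101011110111100111110

0011101110101011110111100111110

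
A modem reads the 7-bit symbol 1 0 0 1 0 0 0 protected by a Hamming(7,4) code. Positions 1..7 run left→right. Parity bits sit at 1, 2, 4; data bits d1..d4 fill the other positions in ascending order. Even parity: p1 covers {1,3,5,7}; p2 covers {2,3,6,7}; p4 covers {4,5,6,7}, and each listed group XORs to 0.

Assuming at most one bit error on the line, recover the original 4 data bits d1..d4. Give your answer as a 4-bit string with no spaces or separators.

0100

s1 (pos 1,3,5,7): 1⊕0⊕0⊕0 = 1
s2 (pos 2,3,6,7): 0⊕0⊕0⊕0 = 0
s4 (pos 4,5,6,7): 1⊕0⊕0⊕0 = 1
Syndrome s4…s1 = 101 → error at position 5.
Flip position 5: 1001000 → 1001100
Read data bits from positions 3,5,6,7: 0100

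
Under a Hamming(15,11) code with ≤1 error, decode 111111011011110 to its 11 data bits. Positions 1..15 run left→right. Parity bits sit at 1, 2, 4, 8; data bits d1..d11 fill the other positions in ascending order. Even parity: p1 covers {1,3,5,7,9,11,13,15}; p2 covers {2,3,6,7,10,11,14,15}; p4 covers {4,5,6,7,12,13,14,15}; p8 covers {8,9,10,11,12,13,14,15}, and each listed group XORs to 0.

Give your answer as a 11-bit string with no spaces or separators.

s1 (pos 1,3,5,7,9,11,13,15): 1⊕1⊕1⊕0⊕1⊕1⊕1⊕0 = 0
s2 (pos 2,3,6,7,10,11,14,15): 1⊕1⊕1⊕0⊕0⊕1⊕1⊕0 = 1
s4 (pos 4,5,6,7,12,13,14,15): 1⊕1⊕1⊕0⊕1⊕1⊕1⊕0 = 0
s8 (pos 8,9,10,11,12,13,14,15): 1⊕1⊕0⊕1⊕1⊕1⊕1⊕0 = 0
Syndrome s8…s1 = 0010 → error at position 2.
Flip position 2: 111111011011110 → 101111011011110
Read data bits from positions 3,5,6,7,9,10,11,12,13,14,15: 11101011110

11101011110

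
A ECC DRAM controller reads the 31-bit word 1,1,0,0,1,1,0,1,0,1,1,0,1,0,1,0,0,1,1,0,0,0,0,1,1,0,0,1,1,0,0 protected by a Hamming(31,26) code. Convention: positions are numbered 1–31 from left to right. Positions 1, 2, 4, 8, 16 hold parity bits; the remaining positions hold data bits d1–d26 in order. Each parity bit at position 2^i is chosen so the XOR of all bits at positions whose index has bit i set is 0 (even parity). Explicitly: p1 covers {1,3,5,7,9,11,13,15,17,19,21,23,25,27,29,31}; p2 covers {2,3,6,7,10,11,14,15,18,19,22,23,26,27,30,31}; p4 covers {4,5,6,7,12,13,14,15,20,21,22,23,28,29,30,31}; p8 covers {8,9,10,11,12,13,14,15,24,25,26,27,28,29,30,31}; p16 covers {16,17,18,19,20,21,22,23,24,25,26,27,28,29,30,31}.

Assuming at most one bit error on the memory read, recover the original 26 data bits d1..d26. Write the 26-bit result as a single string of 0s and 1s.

01100010101011000011001100

s1 (pos 1,3,5,7,9,11,13,15,17,19,21,23,25,27,29,31): 1⊕0⊕1⊕0⊕0⊕1⊕1⊕1⊕0⊕1⊕0⊕0⊕1⊕0⊕1⊕0 = 0
s2 (pos 2,3,6,7,10,11,14,15,18,19,22,23,26,27,30,31): 1⊕0⊕1⊕0⊕1⊕1⊕0⊕1⊕1⊕1⊕0⊕0⊕0⊕0⊕0⊕0 = 1
s4 (pos 4,5,6,7,12,13,14,15,20,21,22,23,28,29,30,31): 0⊕1⊕1⊕0⊕0⊕1⊕0⊕1⊕0⊕0⊕0⊕0⊕1⊕1⊕0⊕0 = 0
s8 (pos 8,9,10,11,12,13,14,15,24,25,26,27,28,29,30,31): 1⊕0⊕1⊕1⊕0⊕1⊕0⊕1⊕1⊕1⊕0⊕0⊕1⊕1⊕0⊕0 = 1
s16 (pos 16,17,18,19,20,21,22,23,24,25,26,27,28,29,30,31): 0⊕0⊕1⊕1⊕0⊕0⊕0⊕0⊕1⊕1⊕0⊕0⊕1⊕1⊕0⊕0 = 0
Syndrome s16…s1 = 01010 → error at position 10.
Flip position 10: 1100110101101010011000011001100 → 1100110100101010011000011001100
Read data bits from positions 3,5,6,7,9,10,11,12,13,14,15,17,18,19,20,21,22,23,24,25,26,27,28,29,30,31: 01100010101011000011001100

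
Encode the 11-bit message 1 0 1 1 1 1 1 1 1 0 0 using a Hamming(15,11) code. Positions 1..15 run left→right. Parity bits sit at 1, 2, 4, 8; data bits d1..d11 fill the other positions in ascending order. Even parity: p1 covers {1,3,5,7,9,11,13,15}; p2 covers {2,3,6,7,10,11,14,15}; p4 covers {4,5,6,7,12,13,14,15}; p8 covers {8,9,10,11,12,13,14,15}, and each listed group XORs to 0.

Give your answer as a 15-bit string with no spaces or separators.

111001111111100

Place data at non-parity positions: p1 p2 1 p4 0 1 1 p8 1 1 1 1 1 0 0
p1 (pos 1,3,5,7,9,11,13,15): XOR of data positions = 1⊕0⊕1⊕1⊕1⊕1⊕0 = 1
p2 (pos 2,3,6,7,10,11,14,15): XOR of data positions = 1⊕1⊕1⊕1⊕1⊕0⊕0 = 1
p4 (pos 4,5,6,7,12,13,14,15): XOR of data positions = 0⊕1⊕1⊕1⊕1⊕0⊕0 = 0
p8 (pos 8,9,10,11,12,13,14,15): XOR of data positions = 1⊕1⊕1⊕1⊕1⊕0⊕0 = 1
Codeword: 111001111111100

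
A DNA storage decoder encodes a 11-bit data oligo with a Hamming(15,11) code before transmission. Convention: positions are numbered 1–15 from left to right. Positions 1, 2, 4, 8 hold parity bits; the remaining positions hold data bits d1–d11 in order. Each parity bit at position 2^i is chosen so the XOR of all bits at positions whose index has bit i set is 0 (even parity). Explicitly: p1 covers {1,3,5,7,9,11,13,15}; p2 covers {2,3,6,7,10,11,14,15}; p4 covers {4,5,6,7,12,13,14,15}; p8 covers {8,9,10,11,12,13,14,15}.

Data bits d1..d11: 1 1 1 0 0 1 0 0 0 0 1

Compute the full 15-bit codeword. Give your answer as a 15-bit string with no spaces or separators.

101111000100001

Place data at non-parity positions: p1 p2 1 p4 1 1 0 p8 0 1 0 0 0 0 1
p1 (pos 1,3,5,7,9,11,13,15): XOR of data positions = 1⊕1⊕0⊕0⊕0⊕0⊕1 = 1
p2 (pos 2,3,6,7,10,11,14,15): XOR of data positions = 1⊕1⊕0⊕1⊕0⊕0⊕1 = 0
p4 (pos 4,5,6,7,12,13,14,15): XOR of data positions = 1⊕1⊕0⊕0⊕0⊕0⊕1 = 1
p8 (pos 8,9,10,11,12,13,14,15): XOR of data positions = 0⊕1⊕0⊕0⊕0⊕0⊕1 = 0
Codeword: 101111000100001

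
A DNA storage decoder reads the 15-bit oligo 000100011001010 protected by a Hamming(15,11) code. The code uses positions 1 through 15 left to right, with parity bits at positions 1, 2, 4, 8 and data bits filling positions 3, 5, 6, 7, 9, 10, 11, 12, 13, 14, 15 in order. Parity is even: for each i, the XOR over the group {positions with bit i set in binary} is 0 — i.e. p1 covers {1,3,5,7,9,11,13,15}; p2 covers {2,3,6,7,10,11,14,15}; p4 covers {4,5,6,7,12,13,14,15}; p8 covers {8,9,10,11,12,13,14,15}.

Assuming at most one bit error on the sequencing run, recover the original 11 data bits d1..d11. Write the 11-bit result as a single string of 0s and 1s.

s1 (pos 1,3,5,7,9,11,13,15): 0⊕0⊕0⊕0⊕1⊕0⊕0⊕0 = 1
s2 (pos 2,3,6,7,10,11,14,15): 0⊕0⊕0⊕0⊕0⊕0⊕1⊕0 = 1
s4 (pos 4,5,6,7,12,13,14,15): 1⊕0⊕0⊕0⊕1⊕0⊕1⊕0 = 1
s8 (pos 8,9,10,11,12,13,14,15): 1⊕1⊕0⊕0⊕1⊕0⊕1⊕0 = 0
Syndrome s8…s1 = 0111 → error at position 7.
Flip position 7: 000100011001010 → 000100111001010
Read data bits from positions 3,5,6,7,9,10,11,12,13,14,15: 00011001010

00011001010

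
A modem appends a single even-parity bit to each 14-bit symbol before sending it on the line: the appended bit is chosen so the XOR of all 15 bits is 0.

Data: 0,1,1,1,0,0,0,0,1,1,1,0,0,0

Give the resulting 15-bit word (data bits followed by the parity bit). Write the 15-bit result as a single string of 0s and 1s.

011100001110000

XOR of the 14 data bits: 0⊕1⊕1⊕1⊕0⊕0⊕0⊕0⊕1⊕1⊕1⊕0⊕0⊕0 = 0
Parity bit = 0 (so all 15 bits XOR to 0).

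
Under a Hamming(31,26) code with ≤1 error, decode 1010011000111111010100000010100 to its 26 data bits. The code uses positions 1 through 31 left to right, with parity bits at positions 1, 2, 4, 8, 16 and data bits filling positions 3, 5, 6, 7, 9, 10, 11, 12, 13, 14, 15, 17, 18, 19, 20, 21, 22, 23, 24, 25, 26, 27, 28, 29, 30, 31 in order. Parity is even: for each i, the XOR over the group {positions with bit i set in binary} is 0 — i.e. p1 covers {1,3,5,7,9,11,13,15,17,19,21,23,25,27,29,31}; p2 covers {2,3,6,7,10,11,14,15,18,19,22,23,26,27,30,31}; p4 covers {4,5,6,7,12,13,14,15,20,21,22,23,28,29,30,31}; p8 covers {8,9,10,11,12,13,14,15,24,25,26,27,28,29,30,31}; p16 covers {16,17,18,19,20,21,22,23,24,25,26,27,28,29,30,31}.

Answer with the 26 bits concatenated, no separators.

s1 (pos 1,3,5,7,9,11,13,15,17,19,21,23,25,27,29,31): 1⊕1⊕0⊕1⊕0⊕1⊕1⊕1⊕0⊕0⊕0⊕0⊕0⊕1⊕1⊕0 = 0
s2 (pos 2,3,6,7,10,11,14,15,18,19,22,23,26,27,30,31): 0⊕1⊕1⊕1⊕0⊕1⊕1⊕1⊕1⊕0⊕0⊕0⊕0⊕1⊕0⊕0 = 0
s4 (pos 4,5,6,7,12,13,14,15,20,21,22,23,28,29,30,31): 0⊕0⊕1⊕1⊕1⊕1⊕1⊕1⊕1⊕0⊕0⊕0⊕0⊕1⊕0⊕0 = 0
s8 (pos 8,9,10,11,12,13,14,15,24,25,26,27,28,29,30,31): 0⊕0⊕0⊕1⊕1⊕1⊕1⊕1⊕0⊕0⊕0⊕1⊕0⊕1⊕0⊕0 = 1
s16 (pos 16,17,18,19,20,21,22,23,24,25,26,27,28,29,30,31): 1⊕0⊕1⊕0⊕1⊕0⊕0⊕0⊕0⊕0⊕0⊕1⊕0⊕1⊕0⊕0 = 1
Syndrome s16…s1 = 11000 → error at position 24.
Flip position 24: 1010011000111111010100000010100 → 1010011000111111010100010010100
Read data bits from positions 3,5,6,7,9,10,11,12,13,14,15,17,18,19,20,21,22,23,24,25,26,27,28,29,30,31: 10110011111010100010010100

10110011111010100010010100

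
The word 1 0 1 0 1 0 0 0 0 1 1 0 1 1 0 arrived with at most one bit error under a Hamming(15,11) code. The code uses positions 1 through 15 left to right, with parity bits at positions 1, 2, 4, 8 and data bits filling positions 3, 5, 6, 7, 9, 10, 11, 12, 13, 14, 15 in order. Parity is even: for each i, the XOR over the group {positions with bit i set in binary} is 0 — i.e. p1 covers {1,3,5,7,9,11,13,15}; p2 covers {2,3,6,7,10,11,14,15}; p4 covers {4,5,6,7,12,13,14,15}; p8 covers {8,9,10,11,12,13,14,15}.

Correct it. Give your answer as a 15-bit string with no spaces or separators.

s1 (pos 1,3,5,7,9,11,13,15): 1⊕1⊕1⊕0⊕0⊕1⊕1⊕0 = 1
s2 (pos 2,3,6,7,10,11,14,15): 0⊕1⊕0⊕0⊕1⊕1⊕1⊕0 = 0
s4 (pos 4,5,6,7,12,13,14,15): 0⊕1⊕0⊕0⊕0⊕1⊕1⊕0 = 1
s8 (pos 8,9,10,11,12,13,14,15): 0⊕0⊕1⊕1⊕0⊕1⊕1⊕0 = 0
Syndrome s8…s1 = 0101 → error at position 5.
Flip position 5: 101010000110110 → 101000000110110

101000000110110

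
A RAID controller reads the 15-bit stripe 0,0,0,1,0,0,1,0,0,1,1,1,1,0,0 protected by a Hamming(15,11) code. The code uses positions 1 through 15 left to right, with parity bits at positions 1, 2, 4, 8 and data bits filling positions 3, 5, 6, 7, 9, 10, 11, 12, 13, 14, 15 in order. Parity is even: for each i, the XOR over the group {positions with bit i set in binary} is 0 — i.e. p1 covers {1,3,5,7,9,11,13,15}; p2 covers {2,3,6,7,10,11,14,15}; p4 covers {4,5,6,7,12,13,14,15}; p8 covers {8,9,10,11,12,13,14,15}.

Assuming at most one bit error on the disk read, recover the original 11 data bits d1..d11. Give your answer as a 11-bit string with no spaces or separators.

10010111100

s1 (pos 1,3,5,7,9,11,13,15): 0⊕0⊕0⊕1⊕0⊕1⊕1⊕0 = 1
s2 (pos 2,3,6,7,10,11,14,15): 0⊕0⊕0⊕1⊕1⊕1⊕0⊕0 = 1
s4 (pos 4,5,6,7,12,13,14,15): 1⊕0⊕0⊕1⊕1⊕1⊕0⊕0 = 0
s8 (pos 8,9,10,11,12,13,14,15): 0⊕0⊕1⊕1⊕1⊕1⊕0⊕0 = 0
Syndrome s8…s1 = 0011 → error at position 3.
Flip position 3: 000100100111100 → 001100100111100
Read data bits from positions 3,5,6,7,9,10,11,12,13,14,15: 10010111100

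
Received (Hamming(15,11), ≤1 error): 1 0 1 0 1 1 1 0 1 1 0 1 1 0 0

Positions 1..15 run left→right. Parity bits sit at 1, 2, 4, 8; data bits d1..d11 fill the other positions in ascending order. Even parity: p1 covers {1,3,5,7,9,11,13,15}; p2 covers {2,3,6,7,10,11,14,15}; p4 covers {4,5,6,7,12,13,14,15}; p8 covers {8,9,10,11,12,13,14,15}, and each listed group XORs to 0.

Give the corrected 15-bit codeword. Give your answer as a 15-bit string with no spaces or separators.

s1 (pos 1,3,5,7,9,11,13,15): 1⊕1⊕1⊕1⊕1⊕0⊕1⊕0 = 0
s2 (pos 2,3,6,7,10,11,14,15): 0⊕1⊕1⊕1⊕1⊕0⊕0⊕0 = 0
s4 (pos 4,5,6,7,12,13,14,15): 0⊕1⊕1⊕1⊕1⊕1⊕0⊕0 = 1
s8 (pos 8,9,10,11,12,13,14,15): 0⊕1⊕1⊕0⊕1⊕1⊕0⊕0 = 0
Syndrome s8…s1 = 0100 → error at position 4.
Flip position 4: 101011101101100 → 101111101101100

101111101101100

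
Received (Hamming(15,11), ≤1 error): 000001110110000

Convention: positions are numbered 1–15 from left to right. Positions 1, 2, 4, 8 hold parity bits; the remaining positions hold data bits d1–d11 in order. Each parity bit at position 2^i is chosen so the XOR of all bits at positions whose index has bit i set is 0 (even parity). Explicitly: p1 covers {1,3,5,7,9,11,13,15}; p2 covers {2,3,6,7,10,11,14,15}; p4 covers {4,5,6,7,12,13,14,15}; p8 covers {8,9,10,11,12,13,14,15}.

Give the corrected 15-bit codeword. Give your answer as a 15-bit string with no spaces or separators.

000001100110000

s1 (pos 1,3,5,7,9,11,13,15): 0⊕0⊕0⊕1⊕0⊕1⊕0⊕0 = 0
s2 (pos 2,3,6,7,10,11,14,15): 0⊕0⊕1⊕1⊕1⊕1⊕0⊕0 = 0
s4 (pos 4,5,6,7,12,13,14,15): 0⊕0⊕1⊕1⊕0⊕0⊕0⊕0 = 0
s8 (pos 8,9,10,11,12,13,14,15): 1⊕0⊕1⊕1⊕0⊕0⊕0⊕0 = 1
Syndrome s8…s1 = 1000 → error at position 8.
Flip position 8: 000001110110000 → 000001100110000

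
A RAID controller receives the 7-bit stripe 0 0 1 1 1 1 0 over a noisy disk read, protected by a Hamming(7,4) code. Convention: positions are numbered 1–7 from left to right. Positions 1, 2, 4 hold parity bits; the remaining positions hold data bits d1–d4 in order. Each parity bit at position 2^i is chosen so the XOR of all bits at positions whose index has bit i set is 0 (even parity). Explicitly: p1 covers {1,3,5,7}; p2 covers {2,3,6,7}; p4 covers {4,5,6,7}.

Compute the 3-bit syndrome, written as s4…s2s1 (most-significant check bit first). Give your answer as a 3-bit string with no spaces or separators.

s1 (pos 1,3,5,7): 0⊕1⊕1⊕0 = 0
s2 (pos 2,3,6,7): 0⊕1⊕1⊕0 = 0
s4 (pos 4,5,6,7): 1⊕1⊕1⊕0 = 1
Syndrome s4…s1 = 100 → error at position 4.

100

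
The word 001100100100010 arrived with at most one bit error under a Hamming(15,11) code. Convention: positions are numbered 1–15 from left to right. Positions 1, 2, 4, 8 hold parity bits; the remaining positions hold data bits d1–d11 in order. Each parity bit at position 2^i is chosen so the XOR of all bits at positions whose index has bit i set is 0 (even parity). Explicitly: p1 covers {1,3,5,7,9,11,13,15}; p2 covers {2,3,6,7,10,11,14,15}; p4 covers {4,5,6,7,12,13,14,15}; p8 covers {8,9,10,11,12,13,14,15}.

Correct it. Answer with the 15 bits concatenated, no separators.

001000100100010

s1 (pos 1,3,5,7,9,11,13,15): 0⊕1⊕0⊕1⊕0⊕0⊕0⊕0 = 0
s2 (pos 2,3,6,7,10,11,14,15): 0⊕1⊕0⊕1⊕1⊕0⊕1⊕0 = 0
s4 (pos 4,5,6,7,12,13,14,15): 1⊕0⊕0⊕1⊕0⊕0⊕1⊕0 = 1
s8 (pos 8,9,10,11,12,13,14,15): 0⊕0⊕1⊕0⊕0⊕0⊕1⊕0 = 0
Syndrome s8…s1 = 0100 → error at position 4.
Flip position 4: 001100100100010 → 001000100100010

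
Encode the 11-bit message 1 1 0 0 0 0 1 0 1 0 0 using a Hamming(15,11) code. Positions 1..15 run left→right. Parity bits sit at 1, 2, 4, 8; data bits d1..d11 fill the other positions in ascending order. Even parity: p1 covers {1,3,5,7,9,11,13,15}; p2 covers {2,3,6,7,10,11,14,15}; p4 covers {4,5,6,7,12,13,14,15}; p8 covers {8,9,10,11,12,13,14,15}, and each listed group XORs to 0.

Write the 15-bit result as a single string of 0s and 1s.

001010000010100

Place data at non-parity positions: p1 p2 1 p4 1 0 0 p8 0 0 1 0 1 0 0
p1 (pos 1,3,5,7,9,11,13,15): XOR of data positions = 1⊕1⊕0⊕0⊕1⊕1⊕0 = 0
p2 (pos 2,3,6,7,10,11,14,15): XOR of data positions = 1⊕0⊕0⊕0⊕1⊕0⊕0 = 0
p4 (pos 4,5,6,7,12,13,14,15): XOR of data positions = 1⊕0⊕0⊕0⊕1⊕0⊕0 = 0
p8 (pos 8,9,10,11,12,13,14,15): XOR of data positions = 0⊕0⊕1⊕0⊕1⊕0⊕0 = 0
Codeword: 001010000010100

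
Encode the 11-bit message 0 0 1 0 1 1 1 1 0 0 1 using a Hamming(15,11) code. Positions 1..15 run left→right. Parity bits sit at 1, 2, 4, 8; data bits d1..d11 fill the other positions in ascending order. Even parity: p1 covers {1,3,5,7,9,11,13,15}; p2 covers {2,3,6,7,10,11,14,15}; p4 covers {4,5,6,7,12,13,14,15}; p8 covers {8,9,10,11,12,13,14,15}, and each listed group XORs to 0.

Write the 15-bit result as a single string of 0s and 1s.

Place data at non-parity positions: p1 p2 0 p4 0 1 0 p8 1 1 1 1 0 0 1
p1 (pos 1,3,5,7,9,11,13,15): XOR of data positions = 0⊕0⊕0⊕1⊕1⊕0⊕1 = 1
p2 (pos 2,3,6,7,10,11,14,15): XOR of data positions = 0⊕1⊕0⊕1⊕1⊕0⊕1 = 0
p4 (pos 4,5,6,7,12,13,14,15): XOR of data positions = 0⊕1⊕0⊕1⊕0⊕0⊕1 = 1
p8 (pos 8,9,10,11,12,13,14,15): XOR of data positions = 1⊕1⊕1⊕1⊕0⊕0⊕1 = 1
Codeword: 100101011111001

100101011111001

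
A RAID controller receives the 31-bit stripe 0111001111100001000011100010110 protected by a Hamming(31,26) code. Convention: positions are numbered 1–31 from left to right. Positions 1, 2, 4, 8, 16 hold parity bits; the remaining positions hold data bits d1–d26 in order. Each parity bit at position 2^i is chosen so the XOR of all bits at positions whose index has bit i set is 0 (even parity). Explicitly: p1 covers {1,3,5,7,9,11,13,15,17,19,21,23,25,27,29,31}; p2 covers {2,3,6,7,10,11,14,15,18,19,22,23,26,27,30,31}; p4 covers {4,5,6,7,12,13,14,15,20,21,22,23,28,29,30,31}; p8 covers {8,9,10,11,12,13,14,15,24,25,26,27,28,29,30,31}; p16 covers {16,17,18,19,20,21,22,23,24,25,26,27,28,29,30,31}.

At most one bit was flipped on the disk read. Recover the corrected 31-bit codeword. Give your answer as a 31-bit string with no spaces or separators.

s1 (pos 1,3,5,7,9,11,13,15,17,19,21,23,25,27,29,31): 0⊕1⊕0⊕1⊕1⊕1⊕0⊕0⊕0⊕0⊕1⊕1⊕0⊕1⊕1⊕0 = 0
s2 (pos 2,3,6,7,10,11,14,15,18,19,22,23,26,27,30,31): 1⊕1⊕0⊕1⊕1⊕1⊕0⊕0⊕0⊕0⊕1⊕1⊕0⊕1⊕1⊕0 = 1
s4 (pos 4,5,6,7,12,13,14,15,20,21,22,23,28,29,30,31): 1⊕0⊕0⊕1⊕0⊕0⊕0⊕0⊕0⊕1⊕1⊕1⊕0⊕1⊕1⊕0 = 1
s8 (pos 8,9,10,11,12,13,14,15,24,25,26,27,28,29,30,31): 1⊕1⊕1⊕1⊕0⊕0⊕0⊕0⊕0⊕0⊕0⊕1⊕0⊕1⊕1⊕0 = 1
s16 (pos 16,17,18,19,20,21,22,23,24,25,26,27,28,29,30,31): 1⊕0⊕0⊕0⊕0⊕1⊕1⊕1⊕0⊕0⊕0⊕1⊕0⊕1⊕1⊕0 = 1
Syndrome s16…s1 = 11110 → error at position 30.
Flip position 30: 0111001111100001000011100010110 → 0111001111100001000011100010100

0111001111100001000011100010100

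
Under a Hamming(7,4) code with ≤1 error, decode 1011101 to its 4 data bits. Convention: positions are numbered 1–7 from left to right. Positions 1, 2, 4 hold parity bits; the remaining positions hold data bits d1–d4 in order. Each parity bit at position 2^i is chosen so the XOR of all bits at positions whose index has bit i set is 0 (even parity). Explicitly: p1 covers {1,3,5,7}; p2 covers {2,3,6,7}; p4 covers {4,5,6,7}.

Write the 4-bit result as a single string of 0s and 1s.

s1 (pos 1,3,5,7): 1⊕1⊕1⊕1 = 0
s2 (pos 2,3,6,7): 0⊕1⊕0⊕1 = 0
s4 (pos 4,5,6,7): 1⊕1⊕0⊕1 = 1
Syndrome s4…s1 = 100 → error at position 4.
Flip position 4: 1011101 → 1010101
Read data bits from positions 3,5,6,7: 1101

1101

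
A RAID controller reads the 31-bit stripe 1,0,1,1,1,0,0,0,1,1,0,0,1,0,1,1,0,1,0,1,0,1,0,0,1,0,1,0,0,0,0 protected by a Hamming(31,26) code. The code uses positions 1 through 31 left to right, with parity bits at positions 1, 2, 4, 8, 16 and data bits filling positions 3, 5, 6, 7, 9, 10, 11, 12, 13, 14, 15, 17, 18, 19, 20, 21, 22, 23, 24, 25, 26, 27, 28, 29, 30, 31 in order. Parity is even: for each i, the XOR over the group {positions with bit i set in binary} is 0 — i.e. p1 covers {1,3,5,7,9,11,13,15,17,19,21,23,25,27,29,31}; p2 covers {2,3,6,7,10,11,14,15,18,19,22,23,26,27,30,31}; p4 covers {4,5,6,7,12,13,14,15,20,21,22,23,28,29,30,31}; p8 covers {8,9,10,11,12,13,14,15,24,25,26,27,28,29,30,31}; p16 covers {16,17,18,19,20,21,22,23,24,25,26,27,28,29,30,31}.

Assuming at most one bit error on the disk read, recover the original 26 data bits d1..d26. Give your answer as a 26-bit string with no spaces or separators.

s1 (pos 1,3,5,7,9,11,13,15,17,19,21,23,25,27,29,31): 1⊕1⊕1⊕0⊕1⊕0⊕1⊕1⊕0⊕0⊕0⊕0⊕1⊕1⊕0⊕0 = 0
s2 (pos 2,3,6,7,10,11,14,15,18,19,22,23,26,27,30,31): 0⊕1⊕0⊕0⊕1⊕0⊕0⊕1⊕1⊕0⊕1⊕0⊕0⊕1⊕0⊕0 = 0
s4 (pos 4,5,6,7,12,13,14,15,20,21,22,23,28,29,30,31): 1⊕1⊕0⊕0⊕0⊕1⊕0⊕1⊕1⊕0⊕1⊕0⊕0⊕0⊕0⊕0 = 0
s8 (pos 8,9,10,11,12,13,14,15,24,25,26,27,28,29,30,31): 0⊕1⊕1⊕0⊕0⊕1⊕0⊕1⊕0⊕1⊕0⊕1⊕0⊕0⊕0⊕0 = 0
s16 (pos 16,17,18,19,20,21,22,23,24,25,26,27,28,29,30,31): 1⊕0⊕1⊕0⊕1⊕0⊕1⊕0⊕0⊕1⊕0⊕1⊕0⊕0⊕0⊕0 = 0
Syndrome s16…s1 = 00000 → no error.
Read data bits from positions 3,5,6,7,9,10,11,12,13,14,15,17,18,19,20,21,22,23,24,25,26,27,28,29,30,31: 11001100101010101001010000

11001100101010101001010000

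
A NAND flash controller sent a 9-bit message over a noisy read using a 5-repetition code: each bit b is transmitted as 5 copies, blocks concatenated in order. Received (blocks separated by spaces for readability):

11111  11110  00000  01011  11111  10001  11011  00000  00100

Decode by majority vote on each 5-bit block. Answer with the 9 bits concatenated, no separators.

110110100

Block 1 (11111): 5 ones → 1
Block 2 (11110): 4 ones → 1
Block 3 (00000): 0 ones → 0
Block 4 (01011): 3 ones → 1
Block 5 (11111): 5 ones → 1
Block 6 (10001): 2 ones → 0
Block 7 (11011): 4 ones → 1
Block 8 (00000): 0 ones → 0
Block 9 (00100): 1 one → 0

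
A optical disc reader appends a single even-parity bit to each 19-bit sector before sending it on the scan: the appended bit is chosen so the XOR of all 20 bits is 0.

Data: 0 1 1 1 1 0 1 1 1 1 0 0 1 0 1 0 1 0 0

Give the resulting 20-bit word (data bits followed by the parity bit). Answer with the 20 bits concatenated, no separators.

01111011110010101001

XOR of the 19 data bits: 0⊕1⊕1⊕1⊕1⊕0⊕1⊕1⊕1⊕1⊕0⊕0⊕1⊕0⊕1⊕0⊕1⊕0⊕0 = 1
Parity bit = 1 (so all 20 bits XOR to 0).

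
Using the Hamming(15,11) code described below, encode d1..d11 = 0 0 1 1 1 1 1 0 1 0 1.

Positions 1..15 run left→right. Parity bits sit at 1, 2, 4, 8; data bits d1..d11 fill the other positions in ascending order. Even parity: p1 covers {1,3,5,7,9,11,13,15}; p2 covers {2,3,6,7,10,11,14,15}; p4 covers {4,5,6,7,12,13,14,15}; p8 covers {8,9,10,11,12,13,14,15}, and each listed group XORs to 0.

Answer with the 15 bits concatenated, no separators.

110001111110101

Place data at non-parity positions: p1 p2 0 p4 0 1 1 p8 1 1 1 0 1 0 1
p1 (pos 1,3,5,7,9,11,13,15): XOR of data positions = 0⊕0⊕1⊕1⊕1⊕1⊕1 = 1
p2 (pos 2,3,6,7,10,11,14,15): XOR of data positions = 0⊕1⊕1⊕1⊕1⊕0⊕1 = 1
p4 (pos 4,5,6,7,12,13,14,15): XOR of data positions = 0⊕1⊕1⊕0⊕1⊕0⊕1 = 0
p8 (pos 8,9,10,11,12,13,14,15): XOR of data positions = 1⊕1⊕1⊕0⊕1⊕0⊕1 = 1
Codeword: 110001111110101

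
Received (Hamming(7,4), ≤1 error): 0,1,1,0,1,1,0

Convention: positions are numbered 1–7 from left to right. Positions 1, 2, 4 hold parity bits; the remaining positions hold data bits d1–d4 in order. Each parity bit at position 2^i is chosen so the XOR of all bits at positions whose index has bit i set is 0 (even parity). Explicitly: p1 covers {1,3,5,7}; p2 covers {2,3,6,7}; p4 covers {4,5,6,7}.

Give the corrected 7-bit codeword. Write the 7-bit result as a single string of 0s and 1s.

0010110

s1 (pos 1,3,5,7): 0⊕1⊕1⊕0 = 0
s2 (pos 2,3,6,7): 1⊕1⊕1⊕0 = 1
s4 (pos 4,5,6,7): 0⊕1⊕1⊕0 = 0
Syndrome s4…s1 = 010 → error at position 2.
Flip position 2: 0110110 → 0010110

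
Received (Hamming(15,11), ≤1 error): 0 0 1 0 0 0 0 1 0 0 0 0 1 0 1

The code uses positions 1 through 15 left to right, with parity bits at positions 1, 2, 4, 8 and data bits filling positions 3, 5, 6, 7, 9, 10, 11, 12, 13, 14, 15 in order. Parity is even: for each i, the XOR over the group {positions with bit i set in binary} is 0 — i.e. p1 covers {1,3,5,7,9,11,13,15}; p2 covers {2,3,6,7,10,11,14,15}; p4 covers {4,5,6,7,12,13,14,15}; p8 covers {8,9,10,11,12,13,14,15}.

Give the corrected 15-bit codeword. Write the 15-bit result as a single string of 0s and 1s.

s1 (pos 1,3,5,7,9,11,13,15): 0⊕1⊕0⊕0⊕0⊕0⊕1⊕1 = 1
s2 (pos 2,3,6,7,10,11,14,15): 0⊕1⊕0⊕0⊕0⊕0⊕0⊕1 = 0
s4 (pos 4,5,6,7,12,13,14,15): 0⊕0⊕0⊕0⊕0⊕1⊕0⊕1 = 0
s8 (pos 8,9,10,11,12,13,14,15): 1⊕0⊕0⊕0⊕0⊕1⊕0⊕1 = 1
Syndrome s8…s1 = 1001 → error at position 9.
Flip position 9: 001000010000101 → 001000011000101

001000011000101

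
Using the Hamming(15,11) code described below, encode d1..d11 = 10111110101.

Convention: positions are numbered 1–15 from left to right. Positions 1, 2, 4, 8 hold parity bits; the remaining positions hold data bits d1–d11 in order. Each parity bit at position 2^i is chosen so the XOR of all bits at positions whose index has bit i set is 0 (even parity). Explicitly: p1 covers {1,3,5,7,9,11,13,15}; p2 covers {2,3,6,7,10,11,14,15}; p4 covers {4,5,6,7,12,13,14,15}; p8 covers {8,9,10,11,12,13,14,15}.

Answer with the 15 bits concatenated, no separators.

Place data at non-parity positions: p1 p2 1 p4 0 1 1 p8 1 1 1 0 1 0 1
p1 (pos 1,3,5,7,9,11,13,15): XOR of data positions = 1⊕0⊕1⊕1⊕1⊕1⊕1 = 0
p2 (pos 2,3,6,7,10,11,14,15): XOR of data positions = 1⊕1⊕1⊕1⊕1⊕0⊕1 = 0
p4 (pos 4,5,6,7,12,13,14,15): XOR of data positions = 0⊕1⊕1⊕0⊕1⊕0⊕1 = 0
p8 (pos 8,9,10,11,12,13,14,15): XOR of data positions = 1⊕1⊕1⊕0⊕1⊕0⊕1 = 1
Codeword: 001001111110101

001001111110101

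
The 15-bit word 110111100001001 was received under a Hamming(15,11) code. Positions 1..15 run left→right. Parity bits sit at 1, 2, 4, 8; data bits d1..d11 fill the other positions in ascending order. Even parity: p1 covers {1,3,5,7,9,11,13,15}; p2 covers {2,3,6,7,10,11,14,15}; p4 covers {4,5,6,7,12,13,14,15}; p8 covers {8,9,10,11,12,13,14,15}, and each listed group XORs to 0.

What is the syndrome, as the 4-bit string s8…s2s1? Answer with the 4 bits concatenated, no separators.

s1 (pos 1,3,5,7,9,11,13,15): 1⊕0⊕1⊕1⊕0⊕0⊕0⊕1 = 0
s2 (pos 2,3,6,7,10,11,14,15): 1⊕0⊕1⊕1⊕0⊕0⊕0⊕1 = 0
s4 (pos 4,5,6,7,12,13,14,15): 1⊕1⊕1⊕1⊕1⊕0⊕0⊕1 = 0
s8 (pos 8,9,10,11,12,13,14,15): 0⊕0⊕0⊕0⊕1⊕0⊕0⊕1 = 0
Syndrome s8…s1 = 0000 → no error.

0000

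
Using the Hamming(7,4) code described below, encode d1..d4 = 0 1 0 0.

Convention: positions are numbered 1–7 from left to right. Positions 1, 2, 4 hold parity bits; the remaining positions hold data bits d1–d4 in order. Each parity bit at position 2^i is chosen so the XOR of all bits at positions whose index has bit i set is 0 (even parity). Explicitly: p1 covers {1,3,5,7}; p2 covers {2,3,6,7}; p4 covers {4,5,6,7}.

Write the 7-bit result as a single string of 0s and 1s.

1001100

Place data at non-parity positions: p1 p2 0 p4 1 0 0
p1 (pos 1,3,5,7): XOR of data positions = 0⊕1⊕0 = 1
p2 (pos 2,3,6,7): XOR of data positions = 0⊕0⊕0 = 0
p4 (pos 4,5,6,7): XOR of data positions = 1⊕0⊕0 = 1
Codeword: 1001100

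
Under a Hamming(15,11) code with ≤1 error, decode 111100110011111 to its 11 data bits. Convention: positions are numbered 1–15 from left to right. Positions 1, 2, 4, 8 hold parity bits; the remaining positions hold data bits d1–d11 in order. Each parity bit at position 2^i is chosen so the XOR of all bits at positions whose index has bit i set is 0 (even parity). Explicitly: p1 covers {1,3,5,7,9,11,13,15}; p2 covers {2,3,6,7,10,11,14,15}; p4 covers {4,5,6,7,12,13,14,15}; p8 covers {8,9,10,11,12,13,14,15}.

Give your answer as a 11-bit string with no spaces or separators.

s1 (pos 1,3,5,7,9,11,13,15): 1⊕1⊕0⊕1⊕0⊕1⊕1⊕1 = 0
s2 (pos 2,3,6,7,10,11,14,15): 1⊕1⊕0⊕1⊕0⊕1⊕1⊕1 = 0
s4 (pos 4,5,6,7,12,13,14,15): 1⊕0⊕0⊕1⊕1⊕1⊕1⊕1 = 0
s8 (pos 8,9,10,11,12,13,14,15): 1⊕0⊕0⊕1⊕1⊕1⊕1⊕1 = 0
Syndrome s8…s1 = 0000 → no error.
Read data bits from positions 3,5,6,7,9,10,11,12,13,14,15: 10010011111

10010011111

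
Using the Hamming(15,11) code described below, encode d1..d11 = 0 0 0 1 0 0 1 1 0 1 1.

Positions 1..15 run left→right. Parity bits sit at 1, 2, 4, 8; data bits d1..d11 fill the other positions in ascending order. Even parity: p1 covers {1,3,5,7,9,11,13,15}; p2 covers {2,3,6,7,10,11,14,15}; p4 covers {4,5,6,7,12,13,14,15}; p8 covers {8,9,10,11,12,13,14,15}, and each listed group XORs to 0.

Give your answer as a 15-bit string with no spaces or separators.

100000100011011

Place data at non-parity positions: p1 p2 0 p4 0 0 1 p8 0 0 1 1 0 1 1
p1 (pos 1,3,5,7,9,11,13,15): XOR of data positions = 0⊕0⊕1⊕0⊕1⊕0⊕1 = 1
p2 (pos 2,3,6,7,10,11,14,15): XOR of data positions = 0⊕0⊕1⊕0⊕1⊕1⊕1 = 0
p4 (pos 4,5,6,7,12,13,14,15): XOR of data positions = 0⊕0⊕1⊕1⊕0⊕1⊕1 = 0
p8 (pos 8,9,10,11,12,13,14,15): XOR of data positions = 0⊕0⊕1⊕1⊕0⊕1⊕1 = 0
Codeword: 100000100011011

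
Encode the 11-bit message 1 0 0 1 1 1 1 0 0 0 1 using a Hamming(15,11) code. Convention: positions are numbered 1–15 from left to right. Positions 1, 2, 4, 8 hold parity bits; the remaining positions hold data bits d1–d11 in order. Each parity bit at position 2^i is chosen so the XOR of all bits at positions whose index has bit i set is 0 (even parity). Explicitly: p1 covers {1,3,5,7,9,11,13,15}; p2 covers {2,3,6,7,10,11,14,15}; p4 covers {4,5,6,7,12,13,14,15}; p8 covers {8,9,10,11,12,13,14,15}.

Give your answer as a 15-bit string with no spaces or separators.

111000101110001

Place data at non-parity positions: p1 p2 1 p4 0 0 1 p8 1 1 1 0 0 0 1
p1 (pos 1,3,5,7,9,11,13,15): XOR of data positions = 1⊕0⊕1⊕1⊕1⊕0⊕1 = 1
p2 (pos 2,3,6,7,10,11,14,15): XOR of data positions = 1⊕0⊕1⊕1⊕1⊕0⊕1 = 1
p4 (pos 4,5,6,7,12,13,14,15): XOR of data positions = 0⊕0⊕1⊕0⊕0⊕0⊕1 = 0
p8 (pos 8,9,10,11,12,13,14,15): XOR of data positions = 1⊕1⊕1⊕0⊕0⊕0⊕1 = 0
Codeword: 111000101110001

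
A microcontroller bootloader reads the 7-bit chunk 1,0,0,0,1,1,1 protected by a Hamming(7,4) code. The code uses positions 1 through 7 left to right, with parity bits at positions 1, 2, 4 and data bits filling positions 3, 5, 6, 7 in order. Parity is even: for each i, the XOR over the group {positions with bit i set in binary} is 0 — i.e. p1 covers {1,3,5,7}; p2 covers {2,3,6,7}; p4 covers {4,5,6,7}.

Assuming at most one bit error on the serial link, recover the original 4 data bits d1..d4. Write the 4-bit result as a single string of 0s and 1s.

0011

s1 (pos 1,3,5,7): 1⊕0⊕1⊕1 = 1
s2 (pos 2,3,6,7): 0⊕0⊕1⊕1 = 0
s4 (pos 4,5,6,7): 0⊕1⊕1⊕1 = 1
Syndrome s4…s1 = 101 → error at position 5.
Flip position 5: 1000111 → 1000011
Read data bits from positions 3,5,6,7: 0011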